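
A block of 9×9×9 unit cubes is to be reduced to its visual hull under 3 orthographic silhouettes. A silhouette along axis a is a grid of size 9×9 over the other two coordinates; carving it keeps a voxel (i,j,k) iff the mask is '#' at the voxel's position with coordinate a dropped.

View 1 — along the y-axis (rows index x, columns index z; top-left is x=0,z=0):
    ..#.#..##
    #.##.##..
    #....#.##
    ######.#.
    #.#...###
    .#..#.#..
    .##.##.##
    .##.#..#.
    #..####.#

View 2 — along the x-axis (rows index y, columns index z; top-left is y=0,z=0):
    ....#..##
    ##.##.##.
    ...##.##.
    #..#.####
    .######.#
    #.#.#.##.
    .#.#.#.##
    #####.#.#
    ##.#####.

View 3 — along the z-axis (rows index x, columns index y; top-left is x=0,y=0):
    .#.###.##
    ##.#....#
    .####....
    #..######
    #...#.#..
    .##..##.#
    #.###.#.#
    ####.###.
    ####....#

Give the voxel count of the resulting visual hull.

voxel count = 139

initial block: 9^3 = 729
[1] y-view keeps 44 columns → grid now 396
[2] x-view keeps 50 columns → grid now 241
[3] z-view keeps 47 columns → grid now 139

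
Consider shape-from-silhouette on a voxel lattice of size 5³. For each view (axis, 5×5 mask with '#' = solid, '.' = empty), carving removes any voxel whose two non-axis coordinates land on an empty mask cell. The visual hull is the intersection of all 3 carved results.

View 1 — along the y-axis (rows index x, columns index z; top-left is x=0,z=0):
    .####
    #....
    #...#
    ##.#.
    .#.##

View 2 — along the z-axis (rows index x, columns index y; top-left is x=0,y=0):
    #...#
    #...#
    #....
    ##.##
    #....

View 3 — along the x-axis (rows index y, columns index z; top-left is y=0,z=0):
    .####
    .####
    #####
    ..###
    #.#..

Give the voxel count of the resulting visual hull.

16 voxels

full grid |V| = 125
  1. axis=1 (XZ plane), |mask|=13  ⇒  voxels=65
  2. axis=2 (XY plane), |mask|=10  ⇒  voxels=27
  3. axis=0 (YZ plane), |mask|=18  ⇒  voxels=16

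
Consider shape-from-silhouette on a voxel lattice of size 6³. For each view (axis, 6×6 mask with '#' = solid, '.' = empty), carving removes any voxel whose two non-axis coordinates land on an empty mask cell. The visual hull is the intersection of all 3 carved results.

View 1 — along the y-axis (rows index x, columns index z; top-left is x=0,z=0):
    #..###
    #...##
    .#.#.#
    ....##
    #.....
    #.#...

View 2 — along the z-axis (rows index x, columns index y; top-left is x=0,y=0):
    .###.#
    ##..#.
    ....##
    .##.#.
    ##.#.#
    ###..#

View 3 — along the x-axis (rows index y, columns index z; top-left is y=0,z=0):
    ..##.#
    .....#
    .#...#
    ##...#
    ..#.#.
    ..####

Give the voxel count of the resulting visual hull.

initial block: 6^3 = 216
after view 1 [y-axis, 15 of 36 cells solid] → remaining = 90
after view 2 [z-axis, 20 of 36 cells solid] → remaining = 49
after view 3 [x-axis, 15 of 36 cells solid] → remaining = 18

voxel count = 18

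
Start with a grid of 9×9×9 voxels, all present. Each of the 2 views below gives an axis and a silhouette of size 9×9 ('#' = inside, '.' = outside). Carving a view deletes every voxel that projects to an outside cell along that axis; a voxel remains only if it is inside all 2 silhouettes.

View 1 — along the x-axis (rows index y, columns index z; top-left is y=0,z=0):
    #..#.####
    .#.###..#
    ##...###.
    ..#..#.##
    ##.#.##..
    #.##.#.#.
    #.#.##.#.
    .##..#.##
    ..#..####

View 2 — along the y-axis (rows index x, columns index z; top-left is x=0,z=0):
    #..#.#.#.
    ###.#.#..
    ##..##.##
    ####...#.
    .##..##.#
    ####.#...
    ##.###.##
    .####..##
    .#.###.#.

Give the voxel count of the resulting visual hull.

voxel count = 245

before carving: 729 voxels (9×9×9)
step 1: project along x, AND mask (45/81) → |grid| = 405
step 2: project along y, AND mask (48/81) → |grid| = 245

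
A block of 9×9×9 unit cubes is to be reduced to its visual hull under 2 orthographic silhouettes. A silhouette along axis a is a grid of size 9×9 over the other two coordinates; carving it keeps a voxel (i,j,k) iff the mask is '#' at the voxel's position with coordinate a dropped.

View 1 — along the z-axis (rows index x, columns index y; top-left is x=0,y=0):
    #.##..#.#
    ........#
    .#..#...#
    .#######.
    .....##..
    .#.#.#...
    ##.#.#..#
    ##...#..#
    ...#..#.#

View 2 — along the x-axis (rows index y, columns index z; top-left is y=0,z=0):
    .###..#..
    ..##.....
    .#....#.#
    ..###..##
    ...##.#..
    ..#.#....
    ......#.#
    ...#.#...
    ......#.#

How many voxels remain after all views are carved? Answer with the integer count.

91 voxels

start: 9×9×9 = 729 voxels
  1. axis=2 (XY plane), |mask|=33  ⇒  voxels=297
  2. axis=0 (YZ plane), |mask|=25  ⇒  voxels=91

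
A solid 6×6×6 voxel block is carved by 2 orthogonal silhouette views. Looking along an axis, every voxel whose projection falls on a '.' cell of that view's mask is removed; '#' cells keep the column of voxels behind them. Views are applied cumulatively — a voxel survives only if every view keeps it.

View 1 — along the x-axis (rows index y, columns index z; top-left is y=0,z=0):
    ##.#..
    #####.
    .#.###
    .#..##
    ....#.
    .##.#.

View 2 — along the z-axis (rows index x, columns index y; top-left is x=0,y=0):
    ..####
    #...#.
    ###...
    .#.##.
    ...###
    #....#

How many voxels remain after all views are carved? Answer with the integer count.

before carving: 216 voxels (6×6×6)
  1. axis=0 (YZ plane), |mask|=19  ⇒  voxels=114
  2. axis=2 (XY plane), |mask|=17  ⇒  voxels=49

|visual hull| = 49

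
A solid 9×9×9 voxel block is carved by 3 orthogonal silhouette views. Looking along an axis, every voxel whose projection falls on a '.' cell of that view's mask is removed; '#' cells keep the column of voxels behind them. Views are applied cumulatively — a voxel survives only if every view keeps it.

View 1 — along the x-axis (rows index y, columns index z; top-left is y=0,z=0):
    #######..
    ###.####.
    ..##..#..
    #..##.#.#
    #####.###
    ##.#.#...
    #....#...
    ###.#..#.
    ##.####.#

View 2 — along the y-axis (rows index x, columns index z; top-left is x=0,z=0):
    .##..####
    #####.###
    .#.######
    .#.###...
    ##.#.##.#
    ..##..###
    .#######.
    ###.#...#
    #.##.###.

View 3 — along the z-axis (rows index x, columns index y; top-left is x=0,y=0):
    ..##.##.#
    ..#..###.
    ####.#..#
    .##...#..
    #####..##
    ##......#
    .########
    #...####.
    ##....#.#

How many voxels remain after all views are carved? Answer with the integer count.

full grid |V| = 729
[1] x-view keeps 48 columns → grid now 432
[2] y-view keeps 54 columns → grid now 284
[3] z-view keeps 45 columns → grid now 153

|visual hull| = 153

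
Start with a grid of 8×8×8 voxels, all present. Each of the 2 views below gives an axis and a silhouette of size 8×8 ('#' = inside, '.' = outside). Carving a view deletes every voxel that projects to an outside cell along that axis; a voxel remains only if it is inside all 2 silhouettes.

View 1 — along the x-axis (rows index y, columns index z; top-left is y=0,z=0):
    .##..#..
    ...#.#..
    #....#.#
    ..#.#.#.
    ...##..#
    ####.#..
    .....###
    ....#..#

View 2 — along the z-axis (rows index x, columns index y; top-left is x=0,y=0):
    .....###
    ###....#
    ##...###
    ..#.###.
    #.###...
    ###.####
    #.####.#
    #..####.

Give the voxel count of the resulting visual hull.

initial block: 8^3 = 512
  1. axis=0 (YZ plane), |mask|=24  ⇒  voxels=192
  2. axis=2 (XY plane), |mask|=38  ⇒  voxels=118

118 voxels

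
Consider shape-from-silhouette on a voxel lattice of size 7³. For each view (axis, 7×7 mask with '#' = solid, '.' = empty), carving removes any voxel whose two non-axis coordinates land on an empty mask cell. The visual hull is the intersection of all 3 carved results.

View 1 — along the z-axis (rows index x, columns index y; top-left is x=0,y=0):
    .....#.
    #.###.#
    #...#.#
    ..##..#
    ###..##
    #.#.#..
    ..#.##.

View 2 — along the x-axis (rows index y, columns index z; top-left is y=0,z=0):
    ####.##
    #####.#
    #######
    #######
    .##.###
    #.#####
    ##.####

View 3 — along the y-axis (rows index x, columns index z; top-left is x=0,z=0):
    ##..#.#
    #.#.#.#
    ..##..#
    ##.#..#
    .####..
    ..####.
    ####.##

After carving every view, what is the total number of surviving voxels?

start: 7×7×7 = 343 voxels
[1] z-view keeps 23 columns → grid now 161
[2] x-view keeps 43 columns → grid now 141
[3] y-view keeps 29 columns → grid now 81

81 voxels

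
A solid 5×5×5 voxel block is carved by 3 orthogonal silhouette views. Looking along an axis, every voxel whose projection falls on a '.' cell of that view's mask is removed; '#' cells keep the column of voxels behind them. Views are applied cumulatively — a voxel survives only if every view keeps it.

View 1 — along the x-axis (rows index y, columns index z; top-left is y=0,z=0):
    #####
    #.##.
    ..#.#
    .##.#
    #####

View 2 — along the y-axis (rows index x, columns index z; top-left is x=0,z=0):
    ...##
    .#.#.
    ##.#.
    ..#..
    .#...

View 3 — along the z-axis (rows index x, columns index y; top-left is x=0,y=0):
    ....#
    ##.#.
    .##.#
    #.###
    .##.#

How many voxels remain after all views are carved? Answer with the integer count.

before carving: 125 voxels (5×5×5)
carve view 1 (along x, YZ-mask fill 18/25): 90 voxels remain
carve view 2 (along y, XZ-mask fill 9/25): 30 voxels remain
carve view 3 (along z, XY-mask fill 14/25): 16 voxels remain

remaining voxels: 16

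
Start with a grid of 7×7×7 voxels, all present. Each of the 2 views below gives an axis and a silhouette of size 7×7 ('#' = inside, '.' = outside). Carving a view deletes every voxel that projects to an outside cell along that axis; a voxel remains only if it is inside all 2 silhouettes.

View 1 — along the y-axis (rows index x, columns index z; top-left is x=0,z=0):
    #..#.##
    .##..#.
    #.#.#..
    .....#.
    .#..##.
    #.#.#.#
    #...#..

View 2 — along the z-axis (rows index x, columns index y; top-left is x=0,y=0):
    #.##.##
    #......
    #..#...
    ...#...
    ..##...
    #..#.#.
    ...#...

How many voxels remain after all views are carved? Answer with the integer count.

50 voxels

start: 7×7×7 = 343 voxels
after view 1 [y-axis, 20 of 49 cells solid] → remaining = 140
after view 2 [z-axis, 15 of 49 cells solid] → remaining = 50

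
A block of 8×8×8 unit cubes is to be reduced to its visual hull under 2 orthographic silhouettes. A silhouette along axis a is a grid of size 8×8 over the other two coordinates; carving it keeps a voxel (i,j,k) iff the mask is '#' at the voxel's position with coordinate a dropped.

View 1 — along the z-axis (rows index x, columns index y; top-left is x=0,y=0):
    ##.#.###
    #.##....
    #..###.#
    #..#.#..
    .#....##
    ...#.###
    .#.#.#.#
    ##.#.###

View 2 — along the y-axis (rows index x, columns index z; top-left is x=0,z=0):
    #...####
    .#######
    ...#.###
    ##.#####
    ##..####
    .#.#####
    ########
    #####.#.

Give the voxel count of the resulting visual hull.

full grid |V| = 512
V1 z: intersect with XY mask (34 set) -- 272 left
V2 y: intersect with XZ mask (49 set) -- 202 left

remaining voxels: 202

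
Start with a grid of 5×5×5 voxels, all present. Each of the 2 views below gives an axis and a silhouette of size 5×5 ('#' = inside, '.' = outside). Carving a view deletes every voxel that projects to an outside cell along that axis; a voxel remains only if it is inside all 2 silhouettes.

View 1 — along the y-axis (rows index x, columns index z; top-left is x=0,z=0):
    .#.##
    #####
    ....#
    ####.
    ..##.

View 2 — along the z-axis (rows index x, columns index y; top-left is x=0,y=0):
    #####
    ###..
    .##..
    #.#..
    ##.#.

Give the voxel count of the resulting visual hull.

full grid |V| = 125
V1 y: intersect with XZ mask (15 set) -- 75 left
V2 z: intersect with XY mask (15 set) -- 46 left

remaining voxels: 46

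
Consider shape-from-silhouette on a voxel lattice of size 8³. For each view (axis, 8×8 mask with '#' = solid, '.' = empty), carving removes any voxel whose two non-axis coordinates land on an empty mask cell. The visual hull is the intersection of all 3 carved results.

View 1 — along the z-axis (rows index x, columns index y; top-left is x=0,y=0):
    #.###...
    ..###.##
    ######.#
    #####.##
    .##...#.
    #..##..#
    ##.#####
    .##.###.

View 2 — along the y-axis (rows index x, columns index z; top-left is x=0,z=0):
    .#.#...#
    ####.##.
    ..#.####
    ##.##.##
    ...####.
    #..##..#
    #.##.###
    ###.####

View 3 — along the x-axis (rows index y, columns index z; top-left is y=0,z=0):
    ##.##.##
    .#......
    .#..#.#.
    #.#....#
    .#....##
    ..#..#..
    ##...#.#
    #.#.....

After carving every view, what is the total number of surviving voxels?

full grid |V| = 512
step 1: project along z, AND mask (42/64) → |grid| = 336
step 2: project along y, AND mask (41/64) → |grid| = 224
step 3: project along x, AND mask (24/64) → |grid| = 89

remaining voxels: 89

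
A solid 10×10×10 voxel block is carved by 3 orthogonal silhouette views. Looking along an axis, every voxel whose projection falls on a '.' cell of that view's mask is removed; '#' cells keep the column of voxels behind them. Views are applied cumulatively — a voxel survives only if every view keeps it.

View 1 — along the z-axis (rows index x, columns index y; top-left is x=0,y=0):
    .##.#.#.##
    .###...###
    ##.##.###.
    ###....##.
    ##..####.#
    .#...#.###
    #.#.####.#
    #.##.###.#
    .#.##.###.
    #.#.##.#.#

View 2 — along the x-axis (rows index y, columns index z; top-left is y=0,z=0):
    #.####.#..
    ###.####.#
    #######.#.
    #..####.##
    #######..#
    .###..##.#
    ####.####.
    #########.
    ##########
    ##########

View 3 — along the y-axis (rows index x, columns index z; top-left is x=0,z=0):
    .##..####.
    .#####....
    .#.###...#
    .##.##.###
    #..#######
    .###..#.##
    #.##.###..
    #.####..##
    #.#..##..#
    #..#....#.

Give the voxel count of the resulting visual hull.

remaining voxels: 299

initial block: 10^3 = 1000
  1. axis=2 (XY plane), |mask|=62  ⇒  voxels=620
  2. axis=0 (YZ plane), |mask|=80  ⇒  voxels=505
  3. axis=1 (XZ plane), |mask|=58  ⇒  voxels=299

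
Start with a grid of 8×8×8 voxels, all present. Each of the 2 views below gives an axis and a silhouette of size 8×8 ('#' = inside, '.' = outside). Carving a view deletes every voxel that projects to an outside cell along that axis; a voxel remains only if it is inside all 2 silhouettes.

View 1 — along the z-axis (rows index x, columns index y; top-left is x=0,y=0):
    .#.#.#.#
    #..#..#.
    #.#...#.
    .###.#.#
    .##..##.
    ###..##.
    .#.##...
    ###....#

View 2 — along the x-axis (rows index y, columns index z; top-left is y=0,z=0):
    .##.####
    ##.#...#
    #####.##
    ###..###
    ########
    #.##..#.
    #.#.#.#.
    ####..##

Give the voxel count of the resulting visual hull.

start: 8×8×8 = 512 voxels
[1] z-view keeps 31 columns → grid now 248
[2] x-view keeps 45 columns → grid now 165

165 voxels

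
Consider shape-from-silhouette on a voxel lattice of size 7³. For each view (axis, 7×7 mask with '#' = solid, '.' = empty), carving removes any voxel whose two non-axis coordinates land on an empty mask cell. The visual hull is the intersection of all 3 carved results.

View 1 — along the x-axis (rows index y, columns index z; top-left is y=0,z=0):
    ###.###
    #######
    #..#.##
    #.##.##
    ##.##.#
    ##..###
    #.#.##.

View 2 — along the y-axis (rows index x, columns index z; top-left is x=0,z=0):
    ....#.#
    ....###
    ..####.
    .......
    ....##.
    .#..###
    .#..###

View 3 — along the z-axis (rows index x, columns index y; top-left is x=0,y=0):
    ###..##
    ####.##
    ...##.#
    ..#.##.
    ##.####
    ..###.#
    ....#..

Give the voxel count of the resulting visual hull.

53 voxels

full grid |V| = 343
  1. axis=0 (YZ plane), |mask|=36  ⇒  voxels=252
  2. axis=1 (XZ plane), |mask|=19  ⇒  voxels=100
  3. axis=2 (XY plane), |mask|=28  ⇒  voxels=53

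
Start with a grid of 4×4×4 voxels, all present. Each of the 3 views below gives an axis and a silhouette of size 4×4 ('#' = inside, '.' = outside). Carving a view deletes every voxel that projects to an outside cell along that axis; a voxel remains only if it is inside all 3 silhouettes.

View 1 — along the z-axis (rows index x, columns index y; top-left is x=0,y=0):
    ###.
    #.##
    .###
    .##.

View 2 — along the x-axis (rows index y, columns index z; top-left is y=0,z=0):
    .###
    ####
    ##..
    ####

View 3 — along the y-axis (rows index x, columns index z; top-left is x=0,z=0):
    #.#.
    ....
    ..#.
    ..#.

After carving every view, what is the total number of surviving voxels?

7 voxels

full grid |V| = 64
after view 1 [z-axis, 11 of 16 cells solid] → remaining = 44
after view 2 [x-axis, 13 of 16 cells solid] → remaining = 34
after view 3 [y-axis, 4 of 16 cells solid] → remaining = 7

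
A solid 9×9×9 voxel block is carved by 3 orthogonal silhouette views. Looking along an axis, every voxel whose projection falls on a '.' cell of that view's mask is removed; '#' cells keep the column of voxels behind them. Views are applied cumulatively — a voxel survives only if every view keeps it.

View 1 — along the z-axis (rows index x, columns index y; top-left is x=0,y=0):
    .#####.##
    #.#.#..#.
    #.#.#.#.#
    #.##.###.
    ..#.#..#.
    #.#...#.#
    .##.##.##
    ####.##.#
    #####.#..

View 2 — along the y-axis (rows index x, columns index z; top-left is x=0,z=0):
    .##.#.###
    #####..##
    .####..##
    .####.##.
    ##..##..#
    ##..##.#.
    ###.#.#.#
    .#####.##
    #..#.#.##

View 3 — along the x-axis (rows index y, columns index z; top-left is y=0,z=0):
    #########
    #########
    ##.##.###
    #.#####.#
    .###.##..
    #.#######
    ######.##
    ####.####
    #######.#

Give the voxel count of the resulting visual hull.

remaining voxels: 236

full grid |V| = 729
  1. axis=2 (XY plane), |mask|=48  ⇒  voxels=432
  2. axis=1 (XZ plane), |mask|=53  ⇒  voxels=286
  3. axis=0 (YZ plane), |mask|=69  ⇒  voxels=236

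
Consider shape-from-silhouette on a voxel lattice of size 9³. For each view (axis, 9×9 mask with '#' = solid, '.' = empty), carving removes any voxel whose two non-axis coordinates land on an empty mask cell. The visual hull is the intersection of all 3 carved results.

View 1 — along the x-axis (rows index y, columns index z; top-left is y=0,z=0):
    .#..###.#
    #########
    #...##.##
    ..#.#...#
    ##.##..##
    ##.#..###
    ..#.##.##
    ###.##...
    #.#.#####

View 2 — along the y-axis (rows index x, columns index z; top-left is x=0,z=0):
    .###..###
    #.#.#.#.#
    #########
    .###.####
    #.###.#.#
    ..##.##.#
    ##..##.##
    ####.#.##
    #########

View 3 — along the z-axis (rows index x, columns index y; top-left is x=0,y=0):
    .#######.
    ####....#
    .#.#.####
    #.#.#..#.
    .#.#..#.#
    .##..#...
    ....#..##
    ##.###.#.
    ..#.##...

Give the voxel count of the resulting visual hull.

before carving: 729 voxels (9×9×9)
carve view 1 (along x, YZ-mask fill 51/81): 459 voxels remain
carve view 2 (along y, XZ-mask fill 60/81): 339 voxels remain
carve view 3 (along z, XY-mask fill 41/81): 176 voxels remain

voxel count = 176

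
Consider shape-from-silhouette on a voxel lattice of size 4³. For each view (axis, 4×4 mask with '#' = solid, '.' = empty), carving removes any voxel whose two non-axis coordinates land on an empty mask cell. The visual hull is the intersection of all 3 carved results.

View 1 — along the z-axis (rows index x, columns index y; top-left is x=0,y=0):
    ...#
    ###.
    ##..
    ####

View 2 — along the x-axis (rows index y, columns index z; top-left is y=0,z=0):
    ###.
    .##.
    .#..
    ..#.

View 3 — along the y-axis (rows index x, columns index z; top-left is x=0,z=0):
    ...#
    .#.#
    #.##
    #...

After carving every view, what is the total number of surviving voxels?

remaining voxels: 7

before carving: 64 voxels (4×4×4)
[1] z-view keeps 10 columns → grid now 40
[2] x-view keeps 7 columns → grid now 19
[3] y-view keeps 7 columns → grid now 7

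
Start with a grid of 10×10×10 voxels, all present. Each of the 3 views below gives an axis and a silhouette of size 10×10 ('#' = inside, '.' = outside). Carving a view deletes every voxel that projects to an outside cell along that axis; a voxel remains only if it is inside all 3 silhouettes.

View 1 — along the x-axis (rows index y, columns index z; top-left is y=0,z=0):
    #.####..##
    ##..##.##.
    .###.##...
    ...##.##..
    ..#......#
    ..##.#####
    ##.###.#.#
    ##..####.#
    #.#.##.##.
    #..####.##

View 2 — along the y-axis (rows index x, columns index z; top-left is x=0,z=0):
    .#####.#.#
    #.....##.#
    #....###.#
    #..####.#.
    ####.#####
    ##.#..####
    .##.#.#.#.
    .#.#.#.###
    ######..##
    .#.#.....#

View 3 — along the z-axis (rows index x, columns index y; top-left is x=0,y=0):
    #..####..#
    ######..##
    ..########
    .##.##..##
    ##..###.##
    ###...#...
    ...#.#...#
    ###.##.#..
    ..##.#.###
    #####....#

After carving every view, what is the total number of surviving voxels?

remaining voxels: 205

full grid |V| = 1000
[1] x-view keeps 58 columns → grid now 580
[2] y-view keeps 60 columns → grid now 346
[3] z-view keeps 60 columns → grid now 205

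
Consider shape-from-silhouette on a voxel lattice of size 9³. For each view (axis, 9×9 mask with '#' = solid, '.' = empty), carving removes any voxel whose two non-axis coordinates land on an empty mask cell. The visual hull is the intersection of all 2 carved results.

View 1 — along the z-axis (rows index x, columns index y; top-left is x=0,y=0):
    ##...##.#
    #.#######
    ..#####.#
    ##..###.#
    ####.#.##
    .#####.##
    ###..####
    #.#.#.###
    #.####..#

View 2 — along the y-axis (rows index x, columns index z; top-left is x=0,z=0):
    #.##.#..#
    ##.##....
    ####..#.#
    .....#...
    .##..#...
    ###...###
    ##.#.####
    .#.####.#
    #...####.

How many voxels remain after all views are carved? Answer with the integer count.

start: 9×9×9 = 729 voxels
step 1: project along z, AND mask (58/81) → |grid| = 522
step 2: project along y, AND mask (43/81) → |grid| = 277

|visual hull| = 277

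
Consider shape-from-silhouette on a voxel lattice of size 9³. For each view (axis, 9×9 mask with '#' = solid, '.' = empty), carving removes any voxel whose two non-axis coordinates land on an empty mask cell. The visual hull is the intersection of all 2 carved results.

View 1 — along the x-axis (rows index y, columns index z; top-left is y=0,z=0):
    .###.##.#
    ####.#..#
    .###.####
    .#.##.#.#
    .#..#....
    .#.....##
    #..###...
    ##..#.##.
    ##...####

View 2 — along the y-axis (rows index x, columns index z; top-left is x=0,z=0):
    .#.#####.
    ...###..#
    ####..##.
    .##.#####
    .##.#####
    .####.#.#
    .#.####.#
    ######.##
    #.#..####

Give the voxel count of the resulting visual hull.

before carving: 729 voxels (9×9×9)
V1 x: intersect with YZ mask (44 set) -- 396 left
V2 y: intersect with XZ mask (56 set) -- 280 left

|visual hull| = 280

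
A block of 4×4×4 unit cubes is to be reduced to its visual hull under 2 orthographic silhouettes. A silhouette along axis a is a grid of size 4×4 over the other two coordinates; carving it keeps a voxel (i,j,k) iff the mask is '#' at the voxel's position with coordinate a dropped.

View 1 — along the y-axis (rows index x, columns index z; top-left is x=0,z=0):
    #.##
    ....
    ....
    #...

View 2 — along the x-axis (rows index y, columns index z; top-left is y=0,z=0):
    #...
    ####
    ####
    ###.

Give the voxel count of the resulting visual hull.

initial block: 4^3 = 64
[1] y-view keeps 4 columns → grid now 16
[2] x-view keeps 12 columns → grid now 13

|visual hull| = 13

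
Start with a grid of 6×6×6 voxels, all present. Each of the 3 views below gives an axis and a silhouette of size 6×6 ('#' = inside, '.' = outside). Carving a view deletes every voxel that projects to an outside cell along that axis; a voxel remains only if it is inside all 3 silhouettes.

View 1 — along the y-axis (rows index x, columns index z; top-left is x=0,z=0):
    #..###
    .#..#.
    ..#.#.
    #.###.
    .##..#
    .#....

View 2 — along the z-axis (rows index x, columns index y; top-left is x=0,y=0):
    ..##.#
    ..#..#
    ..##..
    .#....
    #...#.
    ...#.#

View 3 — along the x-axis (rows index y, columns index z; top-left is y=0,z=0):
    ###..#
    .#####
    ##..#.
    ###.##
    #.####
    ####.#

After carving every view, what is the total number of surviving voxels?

|visual hull| = 24

full grid |V| = 216
carve view 1 (along y, XZ-mask fill 16/36): 96 voxels remain
carve view 2 (along z, XY-mask fill 12/36): 32 voxels remain
carve view 3 (along x, YZ-mask fill 27/36): 24 voxels remain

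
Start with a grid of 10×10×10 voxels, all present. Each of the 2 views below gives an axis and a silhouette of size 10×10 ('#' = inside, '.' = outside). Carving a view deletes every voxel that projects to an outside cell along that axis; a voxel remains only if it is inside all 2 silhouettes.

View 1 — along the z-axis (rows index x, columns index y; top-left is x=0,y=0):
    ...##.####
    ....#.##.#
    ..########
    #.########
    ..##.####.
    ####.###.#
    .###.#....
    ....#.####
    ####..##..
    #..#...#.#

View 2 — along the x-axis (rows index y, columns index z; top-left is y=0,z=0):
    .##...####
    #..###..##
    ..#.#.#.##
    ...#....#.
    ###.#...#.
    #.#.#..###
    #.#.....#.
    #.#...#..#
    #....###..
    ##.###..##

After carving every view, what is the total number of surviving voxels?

full grid |V| = 1000
carve view 1 (along z, XY-mask fill 60/100): 600 voxels remain
carve view 2 (along x, YZ-mask fill 48/100): 272 voxels remain

272 voxels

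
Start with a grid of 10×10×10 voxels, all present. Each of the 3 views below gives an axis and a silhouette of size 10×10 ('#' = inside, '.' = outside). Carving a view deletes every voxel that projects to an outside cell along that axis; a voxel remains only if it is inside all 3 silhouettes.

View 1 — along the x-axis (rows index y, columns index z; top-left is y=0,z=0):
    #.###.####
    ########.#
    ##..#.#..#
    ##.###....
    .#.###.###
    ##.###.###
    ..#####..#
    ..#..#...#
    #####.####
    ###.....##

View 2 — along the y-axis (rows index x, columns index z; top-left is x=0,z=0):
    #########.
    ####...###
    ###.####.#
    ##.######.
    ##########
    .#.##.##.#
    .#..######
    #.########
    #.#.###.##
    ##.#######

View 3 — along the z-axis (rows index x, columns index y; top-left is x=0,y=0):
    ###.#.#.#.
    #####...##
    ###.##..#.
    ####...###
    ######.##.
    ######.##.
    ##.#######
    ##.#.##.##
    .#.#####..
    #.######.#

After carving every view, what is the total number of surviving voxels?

before carving: 1000 voxels (10×10×10)
  1. axis=0 (YZ plane), |mask|=65  ⇒  voxels=650
  2. axis=1 (XZ plane), |mask|=80  ⇒  voxels=519
  3. axis=2 (XY plane), |mask|=72  ⇒  voxels=387

voxel count = 387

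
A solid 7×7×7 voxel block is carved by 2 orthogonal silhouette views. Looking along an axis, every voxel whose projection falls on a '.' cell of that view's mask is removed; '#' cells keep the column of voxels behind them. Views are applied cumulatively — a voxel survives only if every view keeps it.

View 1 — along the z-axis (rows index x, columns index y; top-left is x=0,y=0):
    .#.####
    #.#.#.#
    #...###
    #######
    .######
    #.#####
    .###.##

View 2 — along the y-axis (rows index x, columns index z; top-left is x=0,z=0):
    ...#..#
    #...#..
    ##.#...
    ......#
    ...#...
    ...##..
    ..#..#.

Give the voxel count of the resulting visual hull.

voxel count = 65

initial block: 7^3 = 343
  1. axis=2 (XY plane), |mask|=37  ⇒  voxels=259
  2. axis=1 (XZ plane), |mask|=13  ⇒  voxels=65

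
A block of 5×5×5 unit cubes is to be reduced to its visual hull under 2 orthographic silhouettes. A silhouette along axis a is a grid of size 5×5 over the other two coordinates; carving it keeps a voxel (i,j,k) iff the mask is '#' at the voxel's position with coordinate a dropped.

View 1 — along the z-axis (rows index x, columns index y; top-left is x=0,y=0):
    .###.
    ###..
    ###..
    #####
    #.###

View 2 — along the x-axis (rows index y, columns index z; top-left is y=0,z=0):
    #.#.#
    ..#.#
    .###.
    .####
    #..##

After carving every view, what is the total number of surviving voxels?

initial block: 5^3 = 125
carve view 1 (along z, XY-mask fill 18/25): 90 voxels remain
carve view 2 (along x, YZ-mask fill 15/25): 53 voxels remain

voxel count = 53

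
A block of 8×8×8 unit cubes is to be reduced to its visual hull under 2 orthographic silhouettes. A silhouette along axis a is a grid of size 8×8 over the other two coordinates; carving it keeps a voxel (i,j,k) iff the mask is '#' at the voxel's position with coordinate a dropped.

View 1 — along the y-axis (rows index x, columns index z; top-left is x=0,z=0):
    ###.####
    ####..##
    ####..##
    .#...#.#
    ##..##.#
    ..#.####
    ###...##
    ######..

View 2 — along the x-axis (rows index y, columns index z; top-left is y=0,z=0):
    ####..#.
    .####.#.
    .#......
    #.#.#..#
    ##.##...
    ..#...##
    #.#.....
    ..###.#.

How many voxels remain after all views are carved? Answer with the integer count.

initial block: 8^3 = 512
step 1: project along y, AND mask (43/64) → |grid| = 344
step 2: project along x, AND mask (28/64) → |grid| = 150

voxel count = 150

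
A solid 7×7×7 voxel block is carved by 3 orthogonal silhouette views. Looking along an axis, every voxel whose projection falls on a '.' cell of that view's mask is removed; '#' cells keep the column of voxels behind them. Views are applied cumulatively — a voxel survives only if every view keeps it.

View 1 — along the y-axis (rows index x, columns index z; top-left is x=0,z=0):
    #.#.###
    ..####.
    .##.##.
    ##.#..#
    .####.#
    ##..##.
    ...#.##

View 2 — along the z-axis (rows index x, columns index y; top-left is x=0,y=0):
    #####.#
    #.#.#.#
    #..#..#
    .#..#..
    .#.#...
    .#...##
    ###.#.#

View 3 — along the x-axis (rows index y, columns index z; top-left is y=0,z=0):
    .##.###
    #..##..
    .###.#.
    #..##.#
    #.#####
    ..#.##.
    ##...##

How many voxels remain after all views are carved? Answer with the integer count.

initial block: 7^3 = 343
  1. axis=1 (XZ plane), |mask|=29  ⇒  voxels=203
  2. axis=2 (XY plane), |mask|=25  ⇒  voxels=103
  3. axis=0 (YZ plane), |mask|=29  ⇒  voxels=64

remaining voxels: 64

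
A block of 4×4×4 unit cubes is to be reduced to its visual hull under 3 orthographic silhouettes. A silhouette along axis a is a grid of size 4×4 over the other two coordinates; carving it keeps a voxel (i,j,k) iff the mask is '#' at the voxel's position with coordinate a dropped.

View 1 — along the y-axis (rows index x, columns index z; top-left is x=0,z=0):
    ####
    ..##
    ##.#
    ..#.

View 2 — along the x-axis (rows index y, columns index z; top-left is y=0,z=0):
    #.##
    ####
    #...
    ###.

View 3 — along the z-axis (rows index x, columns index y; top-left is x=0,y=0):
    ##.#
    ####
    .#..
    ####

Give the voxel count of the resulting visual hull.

|visual hull| = 21

start: 4×4×4 = 64 voxels
after view 1 [y-axis, 10 of 16 cells solid] → remaining = 40
after view 2 [x-axis, 11 of 16 cells solid] → remaining = 27
after view 3 [z-axis, 12 of 16 cells solid] → remaining = 21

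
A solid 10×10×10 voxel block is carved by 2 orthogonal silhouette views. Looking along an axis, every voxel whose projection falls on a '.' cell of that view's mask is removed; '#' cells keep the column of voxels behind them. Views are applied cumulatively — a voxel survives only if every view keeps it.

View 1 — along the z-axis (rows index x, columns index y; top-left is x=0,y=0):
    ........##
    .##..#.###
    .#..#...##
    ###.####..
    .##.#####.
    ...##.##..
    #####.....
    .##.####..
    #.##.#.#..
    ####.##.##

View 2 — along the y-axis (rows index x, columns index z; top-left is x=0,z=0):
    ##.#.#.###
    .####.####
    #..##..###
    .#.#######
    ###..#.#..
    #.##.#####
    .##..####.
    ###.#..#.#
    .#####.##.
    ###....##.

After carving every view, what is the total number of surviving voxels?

remaining voxels: 350

initial block: 10^3 = 1000
  1. axis=2 (XY plane), |mask|=54  ⇒  voxels=540
  2. axis=1 (XZ plane), |mask|=66  ⇒  voxels=350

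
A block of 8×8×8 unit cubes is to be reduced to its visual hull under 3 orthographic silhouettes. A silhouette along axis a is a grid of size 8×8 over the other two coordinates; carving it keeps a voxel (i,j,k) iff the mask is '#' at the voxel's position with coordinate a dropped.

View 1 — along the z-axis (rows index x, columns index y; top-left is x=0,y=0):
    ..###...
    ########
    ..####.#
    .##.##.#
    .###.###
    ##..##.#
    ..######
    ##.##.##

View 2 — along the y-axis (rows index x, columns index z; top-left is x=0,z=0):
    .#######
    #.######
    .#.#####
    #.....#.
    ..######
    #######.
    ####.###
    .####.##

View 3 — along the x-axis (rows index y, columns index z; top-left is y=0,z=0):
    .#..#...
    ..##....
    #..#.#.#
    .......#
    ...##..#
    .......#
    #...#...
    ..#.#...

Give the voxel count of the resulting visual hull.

72 voxels

start: 8×8×8 = 512 voxels
carve view 1 (along z, XY-mask fill 44/64): 352 voxels remain
carve view 2 (along y, XZ-mask fill 48/64): 266 voxels remain
carve view 3 (along x, YZ-mask fill 17/64): 72 voxels remain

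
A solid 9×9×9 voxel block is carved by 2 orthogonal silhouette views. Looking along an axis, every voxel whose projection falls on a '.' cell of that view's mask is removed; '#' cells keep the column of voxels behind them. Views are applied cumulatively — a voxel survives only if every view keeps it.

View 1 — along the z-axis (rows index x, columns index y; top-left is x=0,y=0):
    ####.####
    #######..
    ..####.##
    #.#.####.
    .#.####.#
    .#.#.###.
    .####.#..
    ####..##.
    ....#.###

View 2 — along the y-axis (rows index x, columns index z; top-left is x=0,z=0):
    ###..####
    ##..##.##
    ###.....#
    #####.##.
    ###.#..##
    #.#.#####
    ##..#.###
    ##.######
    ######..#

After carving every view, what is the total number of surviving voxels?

|visual hull| = 341

before carving: 729 voxels (9×9×9)
step 1: project along z, AND mask (53/81) → |grid| = 477
step 2: project along y, AND mask (58/81) → |grid| = 341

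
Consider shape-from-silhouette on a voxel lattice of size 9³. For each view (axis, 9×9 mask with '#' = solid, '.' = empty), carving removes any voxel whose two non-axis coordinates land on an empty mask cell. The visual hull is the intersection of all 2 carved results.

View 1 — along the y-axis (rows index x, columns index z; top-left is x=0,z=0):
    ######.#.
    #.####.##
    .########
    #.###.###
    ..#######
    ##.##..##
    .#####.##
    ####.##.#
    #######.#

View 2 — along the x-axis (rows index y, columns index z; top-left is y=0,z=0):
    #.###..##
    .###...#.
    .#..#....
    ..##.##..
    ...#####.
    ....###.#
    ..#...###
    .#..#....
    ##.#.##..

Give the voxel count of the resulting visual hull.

258 voxels

before carving: 729 voxels (9×9×9)
  1. axis=1 (XZ plane), |mask|=64  ⇒  voxels=576
  2. axis=0 (YZ plane), |mask|=36  ⇒  voxels=258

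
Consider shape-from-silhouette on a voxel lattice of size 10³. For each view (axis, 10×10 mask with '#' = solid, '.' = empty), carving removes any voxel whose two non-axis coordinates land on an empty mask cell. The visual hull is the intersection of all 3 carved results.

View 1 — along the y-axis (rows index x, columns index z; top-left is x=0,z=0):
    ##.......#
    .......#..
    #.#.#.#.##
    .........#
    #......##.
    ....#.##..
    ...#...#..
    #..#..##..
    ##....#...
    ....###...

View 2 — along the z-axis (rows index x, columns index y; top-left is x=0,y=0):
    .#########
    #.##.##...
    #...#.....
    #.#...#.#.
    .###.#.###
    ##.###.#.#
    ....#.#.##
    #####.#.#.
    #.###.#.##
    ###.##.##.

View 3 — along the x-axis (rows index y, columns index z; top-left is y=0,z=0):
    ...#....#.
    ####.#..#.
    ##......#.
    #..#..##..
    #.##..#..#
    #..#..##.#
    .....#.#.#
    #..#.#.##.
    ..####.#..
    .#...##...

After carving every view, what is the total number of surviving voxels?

full grid |V| = 1000
V1 y: intersect with XZ mask (29 set) -- 290 left
V2 z: intersect with XY mask (59 set) -- 168 left
V3 x: intersect with YZ mask (41 set) -- 72 left

72 voxels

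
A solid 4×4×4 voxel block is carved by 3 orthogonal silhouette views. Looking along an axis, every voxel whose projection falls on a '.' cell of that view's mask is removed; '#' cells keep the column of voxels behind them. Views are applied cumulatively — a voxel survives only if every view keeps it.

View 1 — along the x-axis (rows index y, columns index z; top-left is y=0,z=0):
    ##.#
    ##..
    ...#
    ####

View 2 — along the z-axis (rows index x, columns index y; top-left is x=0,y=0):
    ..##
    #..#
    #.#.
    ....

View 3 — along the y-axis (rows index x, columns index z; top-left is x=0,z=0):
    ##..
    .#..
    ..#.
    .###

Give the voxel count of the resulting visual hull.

start: 4×4×4 = 64 voxels
[1] x-view keeps 10 columns → grid now 40
[2] z-view keeps 6 columns → grid now 16
[3] y-view keeps 7 columns → grid now 4

remaining voxels: 4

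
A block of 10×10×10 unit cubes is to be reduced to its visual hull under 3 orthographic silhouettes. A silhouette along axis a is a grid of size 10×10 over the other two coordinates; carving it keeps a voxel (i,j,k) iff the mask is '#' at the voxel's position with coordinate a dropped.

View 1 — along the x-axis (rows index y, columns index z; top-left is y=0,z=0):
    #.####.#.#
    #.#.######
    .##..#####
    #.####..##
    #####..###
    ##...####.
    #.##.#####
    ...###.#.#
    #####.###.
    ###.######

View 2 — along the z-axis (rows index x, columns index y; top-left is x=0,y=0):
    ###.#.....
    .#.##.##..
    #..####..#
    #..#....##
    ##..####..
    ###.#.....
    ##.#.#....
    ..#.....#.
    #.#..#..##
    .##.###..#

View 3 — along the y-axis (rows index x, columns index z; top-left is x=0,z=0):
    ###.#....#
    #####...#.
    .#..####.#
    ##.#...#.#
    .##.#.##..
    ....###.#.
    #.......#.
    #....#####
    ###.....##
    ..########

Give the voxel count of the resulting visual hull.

before carving: 1000 voxels (10×10×10)
  1. axis=0 (YZ plane), |mask|=73  ⇒  voxels=730
  2. axis=2 (XY plane), |mask|=46  ⇒  voxels=340
  3. axis=1 (XZ plane), |mask|=52  ⇒  voxels=179

remaining voxels: 179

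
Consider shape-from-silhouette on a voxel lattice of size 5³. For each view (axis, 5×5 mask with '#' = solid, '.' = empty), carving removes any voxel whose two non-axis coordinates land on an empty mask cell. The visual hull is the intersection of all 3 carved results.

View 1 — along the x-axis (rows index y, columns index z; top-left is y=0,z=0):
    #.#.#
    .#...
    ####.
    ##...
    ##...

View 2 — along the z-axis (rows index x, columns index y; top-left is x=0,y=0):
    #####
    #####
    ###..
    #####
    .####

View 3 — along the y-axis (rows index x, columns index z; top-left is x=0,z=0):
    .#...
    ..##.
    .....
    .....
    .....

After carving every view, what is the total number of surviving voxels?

full grid |V| = 125
  1. axis=0 (YZ plane), |mask|=12  ⇒  voxels=60
  2. axis=2 (XY plane), |mask|=22  ⇒  voxels=53
  3. axis=1 (XZ plane), |mask|=3  ⇒  voxels=7

|visual hull| = 7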